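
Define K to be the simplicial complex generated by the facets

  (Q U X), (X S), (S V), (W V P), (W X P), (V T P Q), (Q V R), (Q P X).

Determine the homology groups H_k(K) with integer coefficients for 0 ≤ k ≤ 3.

H_0 ≅ Z,  H_1 ≅ Z,  H_2 = 0,  H_3 = 0.

Take the total order P < Q < R < S < T < U < V < W < X on the vertex set. Then K (dimension 3) consists of the simplices:

  0-simplices (9): P, Q, R, S, T, U, V, W, X
  1-simplices (17): PQ, PT, PV, PW, PX, QR, QT, QU, QV, QX, RV, SV, SX, TV, UX, VW, WX
  2-simplices (9): PQT, PQV, PQX, PTV, PVW, PWX, QRV, QTV, QUX
  3-simplices (1): PQTV

Hence C_0 ≅ Z^9, C_1 ≅ Z^17, C_2 ≅ Z^9, C_3 ≅ Z^1.

∂_1: C_1 → C_0 is given by ∂[p,q] = [q] − [p].
The resulting 9×17 matrix has rank 8, and its Smith normal form has invariant factors (1,1,1,1,1,1,1,1).

The boundary map ∂_2: C_2 → C_1 sends each 2-simplex [p,q,r] to [q,r] − [p,r] + [p,q]. For instance
  ∂PTV = TV − PV + PT,
  ∂QUX = UX − QX + QU.
As a 17×9 matrix over Z this has rank 8, with invariant factors (1,1,1,1,1,1,1,1).

The boundary map ∂_3: C_3 → C_2 sends each 3-simplex σ to the alternating sum Σ_i (−1)^i (σ with its i-th vertex removed). For instance
  ∂PQTV = QTV − PTV + PQV − PQT.
The 9×1 boundary matrix has rank 1 and Smith normal form diag(1).

From H_k ≅ ker(∂_k) / im(∂_{k+1}) we obtain:

  H_0: rank C_0 − rank ∂_1 = 9 − 8 = 1, and the invariant factors of ∂_1 are all 1, so H_0 = Z.
  H_1: rank ker ∂_1 − rank ∂_2 = (17 − 8) − 8 = 1, and the invariant factors of ∂_2 are all 1, so H_1 = Z.
  H_2: rank ker ∂_2 − rank ∂_3 = (9 − 8) − 1 = 0, and the invariant factors of ∂_3 are all 1, so H_2 = 0.
  H_3: rank ker ∂_3 − rank ∂_4 = (1 − 1) − 0 = 0, and there is no ∂_4, so H_3 = 0.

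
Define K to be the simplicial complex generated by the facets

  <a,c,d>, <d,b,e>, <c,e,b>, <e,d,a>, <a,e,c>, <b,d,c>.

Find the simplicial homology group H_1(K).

H_1 = 0.

Fix the vertex order a < b < c < d < e and write every simplex with vertices in increasing order. Then dim K = 2 and the simplices of K are:

  0-simplices (5): a, b, c, d, e
  1-simplices (9): ac, ad, ae, bc, bd, be, cd, ce, de
  2-simplices (6): acd, ace, ade, bcd, bce, bde

so the chain groups are C_0 ≅ Z^5, C_1 ≅ Z^9, C_2 ≅ Z^6.

Boundary ∂_1: C_1 → C_0 is given by ∂[p,q] = [q] − [p]. For instance
  ∂bd = d − b.
The 5×9 boundary matrix has rank 4 and Smith normal form diag(1,1,1,1).

Boundary ∂_2: C_2 → C_1 maps a triangle to the signed sum of its edges. For instance
  ∂ade = de − ae + ad,
  ∂ace = ce − ae + ac.
As a 9×6 matrix over Z this has rank 5, with invariant factors (1,1,1,1,1).

Computing H_k = (kernel of ∂_k) / (image of ∂_{k+1}):

  H_1: rank ker ∂_1 − rank ∂_2 = (9 − 4) − 5 = 0, and the invariant factors of ∂_2 are all 1, so H_1 ≅ 0.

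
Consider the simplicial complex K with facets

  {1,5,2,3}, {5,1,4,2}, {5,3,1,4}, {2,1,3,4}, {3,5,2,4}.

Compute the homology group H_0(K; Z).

Take the total order 1 < 2 < 3 < 4 < 5 on the vertex set. Then K (dimension 3) consists of the simplices:

  0-simplices (5): [1], [2], [3], [4], [5]
  1-simplices (10): [1,2], [1,3], [1,4], [1,5], [2,3], [2,4], [2,5], [3,4], [3,5], [4,5]
  2-simplices (10): [1,2,3], [1,2,4], [1,2,5], [1,3,4], [1,3,5], [1,4,5], [2,3,4], [2,3,5], [2,4,5], [3,4,5]
  3-simplices (5): [1,2,3,4], [1,2,3,5], [1,2,4,5], [1,3,4,5], [2,3,4,5]

giving chain groups C_0 ≅ Z^5, C_1 ≅ Z^10, C_2 ≅ Z^10, C_3 ≅ Z^5.

Boundary ∂_1: C_1 → C_0 is given by ∂[p,q] = [q] − [p].
As a 5×10 matrix over Z this has rank 4, with invariant factors (1,1,1,1).

∂_2: C_2 → C_1 acts by ∂[p,q,r] = [q,r] − [p,r] + [p,q]. For instance
  ∂[1,3,4] = [3,4] − [1,4] + [1,3],
  ∂[1,2,4] = [2,4] − [1,4] + [1,2].
The 10×10 boundary matrix has rank 6 and Smith normal form diag(1,1,1,1,1,1).

∂_3: C_3 → C_2 sends each 3-simplex σ to the alternating sum Σ_i (−1)^i (σ with its i-th vertex removed). For instance
  ∂[1,2,4,5] = [2,4,5] − [1,4,5] + [1,2,5] − [1,2,4],
  ∂[1,2,3,5] = [2,3,5] − [1,3,5] + [1,2,5] − [1,2,3].
The resulting 10×5 matrix has rank 4, and its Smith normal form has invariant factors (1,1,1,1).

Computing H_k = (kernel of ∂_k) / (image of ∂_{k+1}):

  H_0: rank C_0 − rank ∂_1 = 5 − 4 = 1, and the invariant factors of ∂_1 are all 1, so H_0 ≅ Z.

H_0 ≅ Z.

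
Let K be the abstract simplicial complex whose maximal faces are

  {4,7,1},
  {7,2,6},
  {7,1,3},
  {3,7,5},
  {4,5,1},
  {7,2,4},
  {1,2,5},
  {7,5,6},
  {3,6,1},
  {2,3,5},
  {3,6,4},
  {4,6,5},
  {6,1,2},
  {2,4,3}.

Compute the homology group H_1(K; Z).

H_1 = Z^2.

Fix the vertex order 1 < 2 < 3 < 4 < 5 < 6 < 7 and write every simplex with vertices in increasing order. Then dim K = 2 and the simplices of K are:

  0-simplices (7): [1], [2], [3], [4], [5], [6], [7]
  1-simplices (21): [1,2], [1,3], [1,4], [1,5], [1,6], [1,7], [2,3], [2,4], [2,5], [2,6], [2,7], [3,4], [3,5], [3,6], [3,7], [4,5], [4,6], [4,7], [5,6], [5,7], [6,7]
  2-simplices (14): [1,2,5], [1,2,6], [1,3,6], [1,3,7], [1,4,5], [1,4,7], [2,3,4], [2,3,5], [2,4,7], [2,6,7], [3,4,6], [3,5,7], [4,5,6], [5,6,7]

Hence C_0 ≅ Z^7, C_1 ≅ Z^21, C_2 ≅ Z^14.

∂_1: C_1 → C_0 is given by ∂[p,q] = [q] − [p]. For instance
  ∂[2,4] = [4] − [2].
The resulting 7×21 matrix has rank 6, and its Smith normal form has invariant factors (1,1,1,1,1,1).

Boundary ∂_2: C_2 → C_1 acts by ∂[p,q,r] = [q,r] − [p,r] + [p,q]. For instance
  ∂[1,2,6] = [2,6] − [1,6] + [1,2],
  ∂[1,3,7] = [3,7] − [1,7] + [1,3].
As a 21×14 matrix over Z this has rank 13, with invariant factors (1,1,1,1,1,1,1,1,1,1,1,1,1).

Reading off H_k = ker ∂_k / im ∂_{k+1}:

  H_1: rank ker ∂_1 − rank ∂_2 = (21 − 6) − 13 = 2, and the invariant factors of ∂_2 are all 1, so H_1 ≅ Z^2.

(K is a triangulation of the torus T^2.)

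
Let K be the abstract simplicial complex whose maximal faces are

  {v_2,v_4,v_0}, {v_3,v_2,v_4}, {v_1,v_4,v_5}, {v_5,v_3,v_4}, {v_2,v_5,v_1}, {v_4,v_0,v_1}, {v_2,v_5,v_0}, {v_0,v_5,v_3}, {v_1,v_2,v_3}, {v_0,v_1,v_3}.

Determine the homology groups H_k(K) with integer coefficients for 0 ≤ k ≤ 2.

H_0 = Z,  H_1 = Z/2,  H_2 = 0.

Take the total order v_0 < v_1 < v_2 < v_3 < v_4 < v_5 on the vertex set. Then K (dimension 2) consists of the simplices:

  0-simplices (6): [v_0], [v_1], [v_2], [v_3], [v_4], [v_5]
  1-simplices (15): (15 of them)
  2-simplices (10): [v_0,v_1,v_3], [v_0,v_1,v_4], [v_0,v_2,v_4], [v_0,v_2,v_5], [v_0,v_3,v_5], [v_1,v_2,v_3], [v_1,v_2,v_5], [v_1,v_4,v_5], [v_2,v_3,v_4], [v_3,v_4,v_5]

so the chain groups are C_0 ≅ Z^6, C_1 ≅ Z^15, C_2 ≅ Z^10.

Boundary ∂_1: C_1 → C_0 sends each edge [p,q] (with p < q) to q − p. For instance
  ∂[v_2,v_5] = [v_5] − [v_2].
This gives a 6×15 integer matrix of rank 5; reducing to Smith normal form yields diagonal entries (1,1,1,1,1).

The boundary map ∂_2: C_2 → C_1 sends each 2-simplex [p,q,r] to [q,r] − [p,r] + [p,q]. For instance
  ∂[v_0,v_3,v_5] = [v_3,v_5] − [v_0,v_5] + [v_0,v_3],
  ∂[v_2,v_3,v_4] = [v_3,v_4] − [v_2,v_4] + [v_2,v_3].
The 15×10 boundary matrix has rank 10 and Smith normal form diag(1,1,1,1,1,1,1,1,1,2).

From H_k ≅ ker(∂_k) / im(∂_{k+1}) we obtain:

  H_0: rank C_0 − rank ∂_1 = 6 − 5 = 1, and the invariant factors of ∂_1 are all 1, so H_0 = Z.
  H_1: rank ker ∂_1 − rank ∂_2 = (15 − 5) − 10 = 0, and ∂_2 has invariant factor 2 > 1, so H_1 = Z/2.
  H_2: rank ker ∂_2 − rank ∂_3 = (10 − 10) − 0 = 0, and there is no ∂_3, so H_2 = 0.

(K is a triangulation of the real projective plane RP^2.)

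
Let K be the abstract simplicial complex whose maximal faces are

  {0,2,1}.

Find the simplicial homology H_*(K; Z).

Fix the vertex order 0 < 1 < 2 and write every simplex with vertices in increasing order. Then dim K = 2 and the simplices of K are:

  0-simplices (3): [0], [1], [2]
  1-simplices (3): [0,1], [0,2], [1,2]
  2-simplices (1): [0,1,2]

Hence C_0 ≅ Z^3, C_1 ≅ Z^3, C_2 ≅ Z^1.

Boundary ∂_1: C_1 → C_0 maps an edge to its endpoints' difference, ∂[p,q] = q − p. For instance
  ∂[0,1] = [1] − [0].
The resulting 3×3 matrix has rank 2, and its Smith normal form has invariant factors (1,1).

∂_2: C_2 → C_1 sends each 2-simplex [p,q,r] to [q,r] − [p,r] + [p,q]. For instance
  ∂[0,1,2] = [1,2] − [0,2] + [0,1].
As a 3×1 matrix over Z this has rank 1, with invariant factors (1).

Now H_k = ker ∂_k / im ∂_{k+1}, so:

  H_0: rank C_0 − rank ∂_1 = 3 − 2 = 1, and the invariant factors of ∂_1 are all 1, so H_0 ≅ Z.
  H_1: rank ker ∂_1 − rank ∂_2 = (3 − 2) − 1 = 0, and the invariant factors of ∂_2 are all 1, so H_1 ≅ 0.
  H_2: rank ker ∂_2 − rank ∂_3 = (1 − 1) − 0 = 0, and there is no ∂_3, so H_2 ≅ 0.

As a check, the Euler characteristic is 3 − 3 + 1 = 1, which agrees with 1 − 0 + 0 = 1.

H_0 ≅ Z,  H_1 = 0,  H_2 = 0.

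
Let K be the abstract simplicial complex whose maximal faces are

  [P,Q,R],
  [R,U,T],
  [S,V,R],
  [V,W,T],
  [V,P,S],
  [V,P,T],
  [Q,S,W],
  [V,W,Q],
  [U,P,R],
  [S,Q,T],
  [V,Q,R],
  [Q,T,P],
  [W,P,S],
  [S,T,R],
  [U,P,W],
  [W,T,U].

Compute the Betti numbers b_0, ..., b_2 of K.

We work with the vertex ordering P < Q < R < S < T < U < V < W. The simplices of K, each written with vertices in increasing order, are:

  0-simplices (8): P, Q, R, S, T, U, V, W
  1-simplices (24): PQ, PR, PS, PT, PU, PV, PW, QR, QS, QT, QV, QW, RS, RT, RU, RV, ST, SV, SW, TU, TV, TW, UW, VW
  2-simplices (16): PQR, PQT, PRU, PSV, PSW, PTV, PUW, QRV, QST, QSW, QVW, RST, RSV, RTU, TUW, TVW

so the chain groups are C_0 ≅ Z^8, C_1 ≅ Z^24, C_2 ≅ Z^16.

∂_1: C_1 → C_0 maps an edge to its endpoints' difference, ∂[p,q] = q − p.
As a 8×24 matrix over Z this has rank 7, with invariant factors (1,1,1,1,1,1,1).

The boundary map ∂_2: C_2 → C_1 sends each 2-simplex [p,q,r] to [q,r] − [p,r] + [p,q]. For instance
  ∂QSW = SW − QW + QS,
  ∂PSV = SV − PV + PS.
This gives a 24×16 integer matrix of rank 15; reducing to Smith normal form yields diagonal entries (1,1,1,1,1,1,1,1,1,1,1,1,1,1,1).

Reading off H_k = ker ∂_k / im ∂_{k+1}:

  H_0: rank C_0 − rank ∂_1 = 8 − 7 = 1, and the invariant factors of ∂_1 are all 1, so H_0 = Z.
  H_1: rank ker ∂_1 − rank ∂_2 = (24 − 7) − 15 = 2, and the invariant factors of ∂_2 are all 1, so H_1 = Z^2.
  H_2: rank ker ∂_2 − rank ∂_3 = (16 − 15) − 0 = 1, and there is no ∂_3, so H_2 = Z.

As a check, the Euler characteristic is 8 − 24 + 16 = 0, which agrees with 1 − 2 + 1 = 0.
(K is a triangulation of the torus T^2.)

Hence the Betti numbers are b_0 = 1, b_1 = 2, b_2 = 1.

b_0 = 1, b_1 = 2, b_2 = 1.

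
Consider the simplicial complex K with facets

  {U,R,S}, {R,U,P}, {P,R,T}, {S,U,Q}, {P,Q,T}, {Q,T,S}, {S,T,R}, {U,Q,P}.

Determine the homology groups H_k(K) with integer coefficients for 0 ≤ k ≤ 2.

H_0 ≅ Z,  H_1 = 0,  H_2 ≅ Z.

Take the total order P < Q < R < S < T < U on the vertex set. Then K (dimension 2) consists of the simplices:

  0-simplices (6): P, Q, R, S, T, U
  1-simplices (12): PQ, PR, PT, PU, QS, QT, QU, RS, RT, RU, ST, SU
  2-simplices (8): PQT, PQU, PRT, PRU, QST, QSU, RST, RSU

Hence C_0 ≅ Z^6, C_1 ≅ Z^12, C_2 ≅ Z^8.

Boundary ∂_1: C_1 → C_0 is given by ∂[p,q] = [q] − [p].
The resulting 6×12 matrix has rank 5, and its Smith normal form has invariant factors (1,1,1,1,1).

The boundary map ∂_2: C_2 → C_1 maps a triangle to the signed sum of its edges. For instance
  ∂RST = ST − RT + RS,
  ∂PQU = QU − PU + PQ.
The resulting 12×8 matrix has rank 7, and its Smith normal form has invariant factors (1,1,1,1,1,1,1).

Computing H_k = (kernel of ∂_k) / (image of ∂_{k+1}):

  H_0: rank C_0 − rank ∂_1 = 6 − 5 = 1, and the invariant factors of ∂_1 are all 1, so H_0 = Z.
  H_1: rank ker ∂_1 − rank ∂_2 = (12 − 5) − 7 = 0, and the invariant factors of ∂_2 are all 1, so H_1 = 0.
  H_2: rank ker ∂_2 − rank ∂_3 = (8 − 7) − 0 = 1, and there is no ∂_3, so H_2 = Z.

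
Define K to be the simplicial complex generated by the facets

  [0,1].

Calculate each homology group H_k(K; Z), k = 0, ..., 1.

Order the vertices as 0 < 1. Listing each simplex with vertices in this order, K has dimension 1 with simplices:

  0-simplices (2): [0], [1]
  1-simplices (1): [0,1]

giving chain groups C_0 ≅ Z^2, C_1 ≅ Z^1.

The boundary map ∂_1: C_1 → C_0 is given by ∂[p,q] = [q] − [p].
The resulting 2×1 matrix has rank 1, and its Smith normal form has invariant factors (1).

From H_k ≅ ker(∂_k) / im(∂_{k+1}) we obtain:

  H_0: rank C_0 − rank ∂_1 = 2 − 1 = 1, and the invariant factors of ∂_1 are all 1, so H_0 = Z.
  H_1: rank ker ∂_1 − rank ∂_2 = (1 − 1) − 0 = 0, and there is no ∂_2, so H_1 = 0.

As a check, the Euler characteristic is 2 − 1 = 1, which agrees with 1 − 0 = 1.

H_0 = Z,  H_1 = 0.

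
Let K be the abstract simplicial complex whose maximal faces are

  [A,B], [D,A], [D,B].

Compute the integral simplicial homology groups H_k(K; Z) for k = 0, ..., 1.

H_0 ≅ Z,  H_1 ≅ Z.

K has 3 vertices, 3 edges.
rank ∂_0 = 0, rank ∂_1 = 2 ⇒ b_0 = 3 − 0 − 2 = 1; all invariant factors of ∂_1 are 1 so no torsion. So H_0 ≅ Z.
rank ∂_1 = 2, rank ∂_2 = 0 ⇒ b_1 = 3 − 2 − 0 = 1. So H_1 ≅ Z.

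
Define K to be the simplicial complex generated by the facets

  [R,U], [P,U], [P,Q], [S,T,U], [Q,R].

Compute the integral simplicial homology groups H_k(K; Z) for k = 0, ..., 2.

We work with the vertex ordering P < Q < R < S < T < U. The simplices of K, each written with vertices in increasing order, are:

  0-simplices (6): P, Q, R, S, T, U
  1-simplices (7): PQ, PU, QR, RU, ST, SU, TU
  2-simplices (1): STU

so the chain groups are C_0 ≅ Z^6, C_1 ≅ Z^7, C_2 ≅ Z^1.

The boundary map ∂_1: C_1 → C_0 is given by ∂[p,q] = [q] − [p]. For instance
  ∂TU = U − T.
This gives a 6×7 integer matrix of rank 5; reducing to Smith normal form yields diagonal entries (1,1,1,1,1).

Boundary ∂_2: C_2 → C_1 sends each 2-simplex [p,q,r] to [q,r] − [p,r] + [p,q]. For instance
  ∂STU = TU − SU + ST.
This gives a 7×1 integer matrix of rank 1; reducing to Smith normal form yields diagonal entries (1).

Reading off H_k = ker ∂_k / im ∂_{k+1}:

  H_0: rank C_0 − rank ∂_1 = 6 − 5 = 1, and the invariant factors of ∂_1 are all 1, so H_0 = Z.
  H_1: rank ker ∂_1 − rank ∂_2 = (7 − 5) − 1 = 1, and the invariant factors of ∂_2 are all 1, so H_1 = Z.
  H_2: rank ker ∂_2 − rank ∂_3 = (1 − 1) − 0 = 0, and there is no ∂_3, so H_2 = 0.

H_0 ≅ Z,  H_1 ≅ Z,  H_2 = 0.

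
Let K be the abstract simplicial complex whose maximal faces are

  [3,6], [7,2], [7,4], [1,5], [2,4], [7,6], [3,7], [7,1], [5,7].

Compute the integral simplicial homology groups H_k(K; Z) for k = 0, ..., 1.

H_0 ≅ Z,  H_1 ≅ Z^3.

We work with the vertex ordering 1 < 2 < 3 < 4 < 5 < 6 < 7. The simplices of K, each written with vertices in increasing order, are:

  0-simplices (7): [1], [2], [3], [4], [5], [6], [7]
  1-simplices (9): [1,5], [1,7], [2,4], [2,7], [3,6], [3,7], [4,7], [5,7], [6,7]

giving chain groups C_0 ≅ Z^7, C_1 ≅ Z^9.

The boundary map ∂_1: C_1 → C_0 sends each edge [p,q] (with p < q) to q − p. For instance
  ∂[3,6] = [6] − [3].
The 7×9 boundary matrix has rank 6 and Smith normal form diag(1,1,1,1,1,1).

Computing H_k = (kernel of ∂_k) / (image of ∂_{k+1}):

  H_0: rank C_0 − rank ∂_1 = 7 − 6 = 1, and the invariant factors of ∂_1 are all 1, so H_0 ≅ Z.
  H_1: rank ker ∂_1 − rank ∂_2 = (9 − 6) − 0 = 3, and there is no ∂_2, so H_1 ≅ Z^3.

As a check, the Euler characteristic is 7 − 9 = -2, which agrees with 1 − 3 = -2.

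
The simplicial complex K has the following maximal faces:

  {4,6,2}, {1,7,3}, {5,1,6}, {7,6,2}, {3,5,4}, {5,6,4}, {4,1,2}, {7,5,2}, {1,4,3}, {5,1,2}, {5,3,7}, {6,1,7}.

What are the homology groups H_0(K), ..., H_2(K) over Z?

K has 7 vertices, 18 edges, 12 triangles.
rank ∂_0 = 0, rank ∂_1 = 6 ⇒ b_0 = 7 − 0 − 6 = 1; all invariant factors of ∂_1 are 1 so no torsion. So H_0 ≅ Z.
rank ∂_1 = 6, rank ∂_2 = 12 ⇒ b_1 = 18 − 6 − 12 = 0; ∂_2 has invariant factor(s) [2] giving torsion. So H_1 ≅ Z/2Z.
rank ∂_2 = 12, rank ∂_3 = 0 ⇒ b_2 = 12 − 12 − 0 = 0. So H_2 ≅ 0.

H_0 = Z,  H_1 = Z/2Z,  H_2 = 0.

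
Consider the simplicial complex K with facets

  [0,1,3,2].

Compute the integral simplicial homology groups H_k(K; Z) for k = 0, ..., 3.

H_0 = Z,  H_1 = 0,  H_2 = 0,  H_3 = 0.

We work with the vertex ordering 0 < 1 < 2 < 3. The simplices of K, each written with vertices in increasing order, are:

  0-simplices (4): [0], [1], [2], [3]
  1-simplices (6): [0,1], [0,2], [0,3], [1,2], [1,3], [2,3]
  2-simplices (4): [0,1,2], [0,1,3], [0,2,3], [1,2,3]
  3-simplices (1): [0,1,2,3]

Hence C_0 ≅ Z^4, C_1 ≅ Z^6, C_2 ≅ Z^4, C_3 ≅ Z^1.

The boundary map ∂_1: C_1 → C_0 sends each edge [p,q] (with p < q) to q − p. For instance
  ∂[0,3] = [3] − [0].
As a 4×6 matrix over Z this has rank 3, with invariant factors (1,1,1).

∂_2: C_2 → C_1 maps a triangle to the signed sum of its edges. For instance
  ∂[0,1,3] = [1,3] − [0,3] + [0,1],
  ∂[0,2,3] = [2,3] − [0,3] + [0,2].
The 6×4 boundary matrix has rank 3 and Smith normal form diag(1,1,1).

The boundary map ∂_3: C_3 → C_2 sends each 3-simplex σ to the alternating sum Σ_i (−1)^i (σ with its i-th vertex removed). For instance
  ∂[0,1,2,3] = [1,2,3] − [0,2,3] + [0,1,3] − [0,1,2].
The resulting 4×1 matrix has rank 1, and its Smith normal form has invariant factors (1).

Computing H_k = (kernel of ∂_k) / (image of ∂_{k+1}):

  H_0: rank C_0 − rank ∂_1 = 4 − 3 = 1, and the invariant factors of ∂_1 are all 1, so H_0 ≅ Z.
  H_1: rank ker ∂_1 − rank ∂_2 = (6 − 3) − 3 = 0, and the invariant factors of ∂_2 are all 1, so H_1 ≅ 0.
  H_2: rank ker ∂_2 − rank ∂_3 = (4 − 3) − 1 = 0, and the invariant factors of ∂_3 are all 1, so H_2 ≅ 0.
  H_3: rank ker ∂_3 − rank ∂_4 = (1 − 1) − 0 = 0, and there is no ∂_4, so H_3 ≅ 0.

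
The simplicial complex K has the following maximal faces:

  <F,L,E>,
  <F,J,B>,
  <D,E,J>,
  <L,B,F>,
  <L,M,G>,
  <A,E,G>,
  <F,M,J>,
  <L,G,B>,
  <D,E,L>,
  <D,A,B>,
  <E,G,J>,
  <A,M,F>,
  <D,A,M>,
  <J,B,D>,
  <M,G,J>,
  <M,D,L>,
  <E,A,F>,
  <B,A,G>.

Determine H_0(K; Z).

Order the vertices as A < B < D < E < F < G < J < L < M. Listing each simplex with vertices in this order, K has dimension 2 with simplices:

  0-simplices (9): A, B, D, E, F, G, J, L, M
  1-simplices (27): AB, AD, AE, AF, AG, AM, BD, BF, BG, BJ, BL, DE, DJ, DL, DM, EF, EG, EJ, EL, FJ, FL, FM, GJ, GL, GM, JM, LM
  2-simplices (18): ABD, ABG, ADM, AEF, AEG, AFM, BDJ, BFJ, BFL, BGL, DEJ, DEL, DLM, EFL, EGJ, FJM, GJM, GLM

giving chain groups C_0 ≅ Z^9, C_1 ≅ Z^27, C_2 ≅ Z^18.

∂_1: C_1 → C_0 is given by ∂[p,q] = [q] − [p].
This gives a 9×27 integer matrix of rank 8; reducing to Smith normal form yields diagonal entries (1,1,1,1,1,1,1,1).

Boundary ∂_2: C_2 → C_1 maps a triangle to the signed sum of its edges. For instance
  ∂ABD = BD − AD + AB,
  ∂AEG = EG − AG + AE.
The resulting 27×18 matrix has rank 17, and its Smith normal form has invariant factors (1,1,1,1,1,1,1,1,1,1,1,1,1,1,1,1,1).

Computing H_k = (kernel of ∂_k) / (image of ∂_{k+1}):

  H_0: rank C_0 − rank ∂_1 = 9 − 8 = 1, and the invariant factors of ∂_1 are all 1, so H_0 = Z.

(K is a triangulation of the torus T^2.)

H_0 = Z.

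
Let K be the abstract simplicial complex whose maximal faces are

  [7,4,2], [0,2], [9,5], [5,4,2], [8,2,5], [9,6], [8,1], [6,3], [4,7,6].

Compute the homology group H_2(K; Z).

H_2 ≅ 0.

We work with the vertex ordering 0 < 1 < 2 < 3 < 4 < 5 < 6 < 7 < 8 < 9. The simplices of K, each written with vertices in increasing order, are:

  0-simplices (10): [0], [1], [2], [3], [4], [5], [6], [7], [8], [9]
  1-simplices (14): [0,2], [1,8], [2,4], [2,5], [2,7], [2,8], [3,6], [4,5], [4,6], [4,7], [5,8], [5,9], [6,7], [6,9]
  2-simplices (4): [2,4,5], [2,4,7], [2,5,8], [4,6,7]

Hence C_0 ≅ Z^10, C_1 ≅ Z^14, C_2 ≅ Z^4.

The boundary map ∂_1: C_1 → C_0 maps an edge to its endpoints' difference, ∂[p,q] = q − p. For instance
  ∂[2,7] = [7] − [2].
The 10×14 boundary matrix has rank 9 and Smith normal form diag(1,1,1,1,1,1,1,1,1).

Boundary ∂_2: C_2 → C_1 maps a triangle to the signed sum of its edges. For instance
  ∂[2,4,7] = [4,7] − [2,7] + [2,4],
  ∂[4,6,7] = [6,7] − [4,7] + [4,6].
The 14×4 boundary matrix has rank 4 and Smith normal form diag(1,1,1,1).

Now H_k = ker ∂_k / im ∂_{k+1}, so:

  H_2: rank ker ∂_2 − rank ∂_3 = (4 − 4) − 0 = 0, and there is no ∂_3, so H_2 = 0.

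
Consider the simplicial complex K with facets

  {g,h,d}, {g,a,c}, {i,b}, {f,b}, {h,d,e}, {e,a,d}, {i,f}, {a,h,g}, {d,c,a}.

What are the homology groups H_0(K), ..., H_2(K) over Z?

H_0 ≅ Z^2,  H_1 ≅ Z^2,  H_2 = 0.

We work with the vertex ordering a < b < c < d < e < f < g < h < i. The simplices of K, each written with vertices in increasing order, are:

  0-simplices (9): a, b, c, d, e, f, g, h, i
  1-simplices (15): ac, ad, ae, ag, ah, bf, bi, cd, cg, de, dg, dh, eh, fi, gh
  2-simplices (6): acd, acg, ade, agh, deh, dgh

Hence C_0 ≅ Z^9, C_1 ≅ Z^15, C_2 ≅ Z^6.

Boundary ∂_1: C_1 → C_0 is given by ∂[p,q] = [q] − [p]. For instance
  ∂bi = i − b.
The resulting 9×15 matrix has rank 7, and its Smith normal form has invariant factors (1,1,1,1,1,1,1).

Boundary ∂_2: C_2 → C_1 sends each 2-simplex [p,q,r] to [q,r] − [p,r] + [p,q]. For instance
  ∂dgh = gh − dh + dg,
  ∂acd = cd − ad + ac.
As a 15×6 matrix over Z this has rank 6, with invariant factors (1,1,1,1,1,1).

Computing H_k = (kernel of ∂_k) / (image of ∂_{k+1}):

  H_0: rank C_0 − rank ∂_1 = 9 − 7 = 2, and the invariant factors of ∂_1 are all 1, so H_0 ≅ Z^2.
  H_1: rank ker ∂_1 − rank ∂_2 = (15 − 7) − 6 = 2, and the invariant factors of ∂_2 are all 1, so H_1 ≅ Z^2.
  H_2: rank ker ∂_2 − rank ∂_3 = (6 − 6) − 0 = 0, and there is no ∂_3, so H_2 ≅ 0.

As a check, the Euler characteristic is 9 − 15 + 6 = 0, which agrees with 2 − 2 + 0 = 0.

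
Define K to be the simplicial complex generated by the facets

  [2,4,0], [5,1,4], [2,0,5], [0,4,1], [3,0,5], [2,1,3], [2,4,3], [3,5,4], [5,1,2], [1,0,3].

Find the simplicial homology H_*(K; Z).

H_0 = Z,  H_1 = Z/2,  H_2 = 0.

Order the vertices as 0 < 1 < 2 < 3 < 4 < 5. Listing each simplex with vertices in this order, K has dimension 2 with simplices:

  0-simplices (6): [0], [1], [2], [3], [4], [5]
  1-simplices (15): [0,1], [0,2], [0,3], [0,4], [0,5], [1,2], [1,3], [1,4], [1,5], [2,3], [2,4], [2,5], [3,4], [3,5], [4,5]
  2-simplices (10): [0,1,3], [0,1,4], [0,2,4], [0,2,5], [0,3,5], [1,2,3], [1,2,5], [1,4,5], [2,3,4], [3,4,5]

giving chain groups C_0 ≅ Z^6, C_1 ≅ Z^15, C_2 ≅ Z^10.

The boundary map ∂_1: C_1 → C_0 sends each edge [p,q] (with p < q) to q − p. For instance
  ∂[3,5] = [5] − [3].
The 6×15 boundary matrix has rank 5 and Smith normal form diag(1,1,1,1,1).

The boundary map ∂_2: C_2 → C_1 sends each 2-simplex [p,q,r] to [q,r] − [p,r] + [p,q]. For instance
  ∂[0,1,3] = [1,3] − [0,3] + [0,1],
  ∂[0,2,4] = [2,4] − [0,4] + [0,2].
This gives a 15×10 integer matrix of rank 10; reducing to Smith normal form yields diagonal entries (1,1,1,1,1,1,1,1,1,2).

From H_k ≅ ker(∂_k) / im(∂_{k+1}) we obtain:

  H_0: rank C_0 − rank ∂_1 = 6 − 5 = 1, and the invariant factors of ∂_1 are all 1, so H_0 ≅ Z.
  H_1: rank ker ∂_1 − rank ∂_2 = (15 − 5) − 10 = 0, and ∂_2 has invariant factor 2 > 1, so H_1 ≅ Z/2.
  H_2: rank ker ∂_2 − rank ∂_3 = (10 − 10) − 0 = 0, and there is no ∂_3, so H_2 ≅ 0.

(K is a triangulation of the real projective plane RP^2.)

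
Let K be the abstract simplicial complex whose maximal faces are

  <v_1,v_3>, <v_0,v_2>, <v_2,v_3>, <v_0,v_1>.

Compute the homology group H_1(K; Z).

H_1 ≅ Z.

We work with the vertex ordering v_0 < v_1 < v_2 < v_3. The simplices of K, each written with vertices in increasing order, are:

  0-simplices (4): [v_0], [v_1], [v_2], [v_3]
  1-simplices (4): [v_0,v_1], [v_0,v_2], [v_1,v_3], [v_2,v_3]

giving chain groups C_0 ≅ Z^4, C_1 ≅ Z^4.

∂_1: C_1 → C_0 sends each edge [p,q] (with p < q) to q − p.
This gives a 4×4 integer matrix of rank 3; reducing to Smith normal form yields diagonal entries (1,1,1).

Reading off H_k = ker ∂_k / im ∂_{k+1}:

  H_1: rank ker ∂_1 − rank ∂_2 = (4 − 3) − 0 = 1, and there is no ∂_2, so H_1 ≅ Z.

(K is a triangulation of the circle S^1.)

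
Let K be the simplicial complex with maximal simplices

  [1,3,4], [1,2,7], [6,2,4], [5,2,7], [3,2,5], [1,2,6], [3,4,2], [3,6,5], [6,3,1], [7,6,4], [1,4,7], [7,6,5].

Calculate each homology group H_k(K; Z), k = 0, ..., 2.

Order the vertices as 1 < 2 < 3 < 4 < 5 < 6 < 7. Listing each simplex with vertices in this order, K has dimension 2 with simplices:

  0-simplices (7): [1], [2], [3], [4], [5], [6], [7]
  1-simplices (18): [1,2], [1,3], [1,4], [1,6], [1,7], [2,3], [2,4], [2,5], [2,6], [2,7], [3,4], [3,5], [3,6], [4,6], [4,7], [5,6], [5,7], [6,7]
  2-simplices (12): [1,2,6], [1,2,7], [1,3,4], [1,3,6], [1,4,7], [2,3,4], [2,3,5], [2,4,6], [2,5,7], [3,5,6], [4,6,7], [5,6,7]

Hence C_0 ≅ Z^7, C_1 ≅ Z^18, C_2 ≅ Z^12.

Boundary ∂_1: C_1 → C_0 is given by ∂[p,q] = [q] − [p]. For instance
  ∂[2,6] = [6] − [2].
As a 7×18 matrix over Z this has rank 6, with invariant factors (1,1,1,1,1,1).

The boundary map ∂_2: C_2 → C_1 sends each 2-simplex [p,q,r] to [q,r] − [p,r] + [p,q]. For instance
  ∂[2,5,7] = [5,7] − [2,7] + [2,5],
  ∂[4,6,7] = [6,7] − [4,7] + [4,6].
The 18×12 boundary matrix has rank 12 and Smith normal form diag(1,1,1,1,1,1,1,1,1,1,1,2).

Reading off H_k = ker ∂_k / im ∂_{k+1}:

  H_0: rank C_0 − rank ∂_1 = 7 − 6 = 1, and the invariant factors of ∂_1 are all 1, so H_0 ≅ Z.
  H_1: rank ker ∂_1 − rank ∂_2 = (18 − 6) − 12 = 0, and ∂_2 has invariant factor 2 > 1, so H_1 ≅ Z/2.
  H_2: rank ker ∂_2 − rank ∂_3 = (12 − 12) − 0 = 0, and there is no ∂_3, so H_2 ≅ 0.

(K is a triangulation of the real projective plane RP^2.)

H_0 ≅ Z,  H_1 ≅ Z/2,  H_2 = 0.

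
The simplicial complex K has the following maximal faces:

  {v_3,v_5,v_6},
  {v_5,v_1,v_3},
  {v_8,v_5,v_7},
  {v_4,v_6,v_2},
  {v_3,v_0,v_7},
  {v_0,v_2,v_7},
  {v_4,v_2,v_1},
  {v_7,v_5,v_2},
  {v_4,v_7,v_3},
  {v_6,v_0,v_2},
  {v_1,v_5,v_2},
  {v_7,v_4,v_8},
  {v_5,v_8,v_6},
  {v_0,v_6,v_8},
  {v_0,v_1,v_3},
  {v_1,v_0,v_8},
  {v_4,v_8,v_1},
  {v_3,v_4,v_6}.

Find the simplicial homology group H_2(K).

Order the vertices as v_0 < v_1 < v_2 < v_3 < v_4 < v_5 < v_6 < v_7 < v_8. Listing each simplex with vertices in this order, K has dimension 2 with simplices:

  0-simplices (9): [v_0], [v_1], [v_2], [v_3], [v_4], [v_5], [v_6], [v_7], [v_8]
  1-simplices (27): (27 of them)
  2-simplices (18): (18 of them)

giving chain groups C_0 ≅ Z^9, C_1 ≅ Z^27, C_2 ≅ Z^18.

The boundary map ∂_1: C_1 → C_0 maps an edge to its endpoints' difference, ∂[p,q] = q − p. For instance
  ∂[v_4,v_8] = [v_8] − [v_4].
The 9×27 boundary matrix has rank 8 and Smith normal form diag(1,1,1,1,1,1,1,1).

Boundary ∂_2: C_2 → C_1 acts by ∂[p,q,r] = [q,r] − [p,r] + [p,q]. For instance
  ∂[v_0,v_2,v_7] = [v_2,v_7] − [v_0,v_7] + [v_0,v_2],
  ∂[v_2,v_4,v_6] = [v_4,v_6] − [v_2,v_6] + [v_2,v_4].
The resulting 27×18 matrix has rank 17, and its Smith normal form has invariant factors (1,1,1,1,1,1,1,1,1,1,1,1,1,1,1,1,1).

From H_k ≅ ker(∂_k) / im(∂_{k+1}) we obtain:

  H_2: rank ker ∂_2 − rank ∂_3 = (18 − 17) − 0 = 1, and there is no ∂_3, so H_2 ≅ Z.

(K is a triangulation of the torus T^2.)

H_2 = Z.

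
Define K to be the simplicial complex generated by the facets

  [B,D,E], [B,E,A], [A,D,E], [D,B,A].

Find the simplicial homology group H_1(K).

H_1 ≅ 0.

K has 4 vertices, 6 edges, 4 triangles.
rank ∂_1 = 3, rank ∂_2 = 3 ⇒ b_1 = 6 − 3 − 3 = 0; all invariant factors of ∂_2 are 1 so no torsion. So H_1 = 0.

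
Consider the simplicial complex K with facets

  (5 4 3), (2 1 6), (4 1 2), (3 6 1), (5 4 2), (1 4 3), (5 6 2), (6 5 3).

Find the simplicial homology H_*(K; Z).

K has 6 vertices, 12 edges, 8 triangles.
rank ∂_0 = 0, rank ∂_1 = 5 ⇒ b_0 = 6 − 0 − 5 = 1; all invariant factors of ∂_1 are 1 so no torsion. So H_0 = Z.
rank ∂_1 = 5, rank ∂_2 = 7 ⇒ b_1 = 12 − 5 − 7 = 0; all invariant factors of ∂_2 are 1 so no torsion. So H_1 = 0.
rank ∂_2 = 7, rank ∂_3 = 0 ⇒ b_2 = 8 − 7 − 0 = 1. So H_2 = Z.

H_0 = Z,  H_1 = 0,  H_2 = Z.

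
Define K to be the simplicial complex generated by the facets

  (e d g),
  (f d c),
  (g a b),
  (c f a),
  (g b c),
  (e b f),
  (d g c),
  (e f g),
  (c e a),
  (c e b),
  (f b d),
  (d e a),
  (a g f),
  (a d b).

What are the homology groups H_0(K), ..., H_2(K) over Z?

H_0 = Z,  H_1 = Z^2,  H_2 = Z.

Fix the vertex order a < b < c < d < e < f < g and write every simplex with vertices in increasing order. Then dim K = 2 and the simplices of K are:

  0-simplices (7): a, b, c, d, e, f, g
  1-simplices (21): ab, ac, ad, ae, af, ag, bc, bd, be, bf, bg, cd, ce, cf, cg, de, df, dg, ef, eg, fg
  2-simplices (14): abd, abg, ace, acf, ade, afg, bce, bcg, bdf, bef, cdf, cdg, deg, efg

giving chain groups C_0 ≅ Z^7, C_1 ≅ Z^21, C_2 ≅ Z^14.

The boundary map ∂_1: C_1 → C_0 is given by ∂[p,q] = [q] − [p]. For instance
  ∂af = f − a.
As a 7×21 matrix over Z this has rank 6, with invariant factors (1,1,1,1,1,1).

Boundary ∂_2: C_2 → C_1 sends each 2-simplex [p,q,r] to [q,r] − [p,r] + [p,q]. For instance
  ∂bdf = df − bf + bd,
  ∂afg = fg − ag + af.
As a 21×14 matrix over Z this has rank 13, with invariant factors (1,1,1,1,1,1,1,1,1,1,1,1,1).

From H_k ≅ ker(∂_k) / im(∂_{k+1}) we obtain:

  H_0: rank C_0 − rank ∂_1 = 7 − 6 = 1, and the invariant factors of ∂_1 are all 1, so H_0 = Z.
  H_1: rank ker ∂_1 − rank ∂_2 = (21 − 6) − 13 = 2, and the invariant factors of ∂_2 are all 1, so H_1 = Z^2.
  H_2: rank ker ∂_2 − rank ∂_3 = (14 − 13) − 0 = 1, and there is no ∂_3, so H_2 = Z.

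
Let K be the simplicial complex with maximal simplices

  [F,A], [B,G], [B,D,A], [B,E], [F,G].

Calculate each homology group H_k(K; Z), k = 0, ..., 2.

K has 6 vertices, 7 edges, 1 triangle.
rank ∂_0 = 0, rank ∂_1 = 5 ⇒ b_0 = 6 − 0 − 5 = 1; all invariant factors of ∂_1 are 1 so no torsion. So H_0 ≅ Z.
rank ∂_1 = 5, rank ∂_2 = 1 ⇒ b_1 = 7 − 5 − 1 = 1; all invariant factors of ∂_2 are 1 so no torsion. So H_1 ≅ Z.
rank ∂_2 = 1, rank ∂_3 = 0 ⇒ b_2 = 1 − 1 − 0 = 0. So H_2 ≅ 0.

H_0 = Z,  H_1 = Z,  H_2 = 0.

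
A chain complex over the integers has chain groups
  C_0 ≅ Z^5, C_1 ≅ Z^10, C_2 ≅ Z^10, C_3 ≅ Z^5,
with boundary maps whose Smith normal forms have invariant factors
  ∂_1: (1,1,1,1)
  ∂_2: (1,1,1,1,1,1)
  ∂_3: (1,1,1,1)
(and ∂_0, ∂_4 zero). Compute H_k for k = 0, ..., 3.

H_0 ≅ Z,  H_1 = 0,  H_2 = 0,  H_3 ≅ Z.

H_0: b_0 = 5 − 0 − 4 = 1; torsion from ∂_1 factors > 1: none. So H_0 ≅ Z.
H_1: b_1 = 10 − 4 − 6 = 0; torsion from ∂_2 factors > 1: none. So H_1 ≅ 0.
H_2: b_2 = 10 − 6 − 4 = 0; torsion from ∂_3 factors > 1: none. So H_2 ≅ 0.
H_3: b_3 = 5 − 4 − 0 = 1; torsion from ∂_4 factors > 1: none. So H_3 ≅ Z.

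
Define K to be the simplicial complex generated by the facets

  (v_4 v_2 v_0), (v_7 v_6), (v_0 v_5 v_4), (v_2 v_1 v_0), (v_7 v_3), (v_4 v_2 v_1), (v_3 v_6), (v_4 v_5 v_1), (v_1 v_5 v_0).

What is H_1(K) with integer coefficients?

We work with the vertex ordering v_0 < v_1 < v_2 < v_3 < v_4 < v_5 < v_6 < v_7. The simplices of K, each written with vertices in increasing order, are:

  0-simplices (8): [v_0], [v_1], [v_2], [v_3], [v_4], [v_5], [v_6], [v_7]
  1-simplices (12): [v_0,v_1], [v_0,v_2], [v_0,v_4], [v_0,v_5], [v_1,v_2], [v_1,v_4], [v_1,v_5], [v_2,v_4], [v_3,v_6], [v_3,v_7], [v_4,v_5], [v_6,v_7]
  2-simplices (6): [v_0,v_1,v_2], [v_0,v_1,v_5], [v_0,v_2,v_4], [v_0,v_4,v_5], [v_1,v_2,v_4], [v_1,v_4,v_5]

Hence C_0 ≅ Z^8, C_1 ≅ Z^12, C_2 ≅ Z^6.

Boundary ∂_1: C_1 → C_0 maps an edge to its endpoints' difference, ∂[p,q] = q − p.
The resulting 8×12 matrix has rank 6, and its Smith normal form has invariant factors (1,1,1,1,1,1).

The boundary map ∂_2: C_2 → C_1 acts by ∂[p,q,r] = [q,r] − [p,r] + [p,q]. For instance
  ∂[v_1,v_2,v_4] = [v_2,v_4] − [v_1,v_4] + [v_1,v_2],
  ∂[v_0,v_1,v_5] = [v_1,v_5] − [v_0,v_5] + [v_0,v_1].
The resulting 12×6 matrix has rank 5, and its Smith normal form has invariant factors (1,1,1,1,1).

From H_k ≅ ker(∂_k) / im(∂_{k+1}) we obtain:

  H_1: rank ker ∂_1 − rank ∂_2 = (12 − 6) − 5 = 1, and the invariant factors of ∂_2 are all 1, so H_1 = Z.

H_1 = Z.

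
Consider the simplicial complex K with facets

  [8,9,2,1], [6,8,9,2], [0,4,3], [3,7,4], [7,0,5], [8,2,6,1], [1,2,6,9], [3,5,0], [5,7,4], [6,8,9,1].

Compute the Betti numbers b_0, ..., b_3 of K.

b_0 = 2, b_1 = 1, b_2 = 0, b_3 = 1.

Fix the vertex order 0 < 1 < 2 < 3 < 4 < 5 < 6 < 7 < 8 < 9 and write every simplex with vertices in increasing order. Then dim K = 3 and the simplices of K are:

  0-simplices (10): [0], [1], [2], [3], [4], [5], [6], [7], [8], [9]
  1-simplices (20): [0,3], [0,4], [0,5], [0,7], [1,2], [1,6], [1,8], [1,9], [2,6], [2,8], [2,9], [3,4], [3,5], [3,7], [4,5], [4,7], [5,7], [6,8], [6,9], [8,9]
  2-simplices (15): [0,3,4], [0,3,5], [0,5,7], [1,2,6], [1,2,8], [1,2,9], [1,6,8], [1,6,9], [1,8,9], [2,6,8], [2,6,9], [2,8,9], [3,4,7], [4,5,7], [6,8,9]
  3-simplices (5): [1,2,6,8], [1,2,6,9], [1,2,8,9], [1,6,8,9], [2,6,8,9]

so the chain groups are C_0 ≅ Z^10, C_1 ≅ Z^20, C_2 ≅ Z^15, C_3 ≅ Z^5.

∂_1: C_1 → C_0 sends each edge [p,q] (with p < q) to q − p.
The resulting 10×20 matrix has rank 8, and its Smith normal form has invariant factors (1,1,1,1,1,1,1,1).

∂_2: C_2 → C_1 acts by ∂[p,q,r] = [q,r] − [p,r] + [p,q]. For instance
  ∂[0,3,4] = [3,4] − [0,4] + [0,3],
  ∂[3,4,7] = [4,7] − [3,7] + [3,4].
As a 20×15 matrix over Z this has rank 11, with invariant factors (1,1,1,1,1,1,1,1,1,1,1).

∂_3: C_3 → C_2 sends each 3-simplex σ to the alternating sum Σ_i (−1)^i (σ with its i-th vertex removed). For instance
  ∂[1,2,8,9] = [2,8,9] − [1,8,9] + [1,2,9] − [1,2,8],
  ∂[1,2,6,9] = [2,6,9] − [1,6,9] + [1,2,9] − [1,2,6].
The resulting 15×5 matrix has rank 4, and its Smith normal form has invariant factors (1,1,1,1).

Now H_k = ker ∂_k / im ∂_{k+1}, so:

  H_0: rank C_0 − rank ∂_1 = 10 − 8 = 2, and the invariant factors of ∂_1 are all 1, so H_0 ≅ Z^2.
  H_1: rank ker ∂_1 − rank ∂_2 = (20 − 8) − 11 = 1, and the invariant factors of ∂_2 are all 1, so H_1 ≅ Z.
  H_2: rank ker ∂_2 − rank ∂_3 = (15 − 11) − 4 = 0, and the invariant factors of ∂_3 are all 1, so H_2 ≅ 0.
  H_3: rank ker ∂_3 − rank ∂_4 = (5 − 4) − 0 = 1, and there is no ∂_4, so H_3 ≅ Z.

As a check, the Euler characteristic is 10 − 20 + 15 − 5 = 0, which agrees with 2 − 1 + 0 − 1 = 0.

Hence the Betti numbers are b_0 = 2, b_1 = 1, b_2 = 0, b_3 = 1.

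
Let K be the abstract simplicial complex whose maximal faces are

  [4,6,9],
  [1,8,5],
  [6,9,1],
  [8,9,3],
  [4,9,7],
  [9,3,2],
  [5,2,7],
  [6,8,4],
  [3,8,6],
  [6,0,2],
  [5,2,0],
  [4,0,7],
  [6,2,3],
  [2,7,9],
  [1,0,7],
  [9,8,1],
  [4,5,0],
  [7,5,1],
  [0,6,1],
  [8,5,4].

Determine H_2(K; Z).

H_2 ≅ 0.

Order the vertices as 0 < 1 < 2 < 3 < 4 < 5 < 6 < 7 < 8 < 9. Listing each simplex with vertices in this order, K has dimension 2 with simplices:

  0-simplices (10): [0], [1], [2], [3], [4], [5], [6], [7], [8], [9]
  1-simplices (30): (30 of them)
  2-simplices (20): (20 of them)

Hence C_0 ≅ Z^10, C_1 ≅ Z^30, C_2 ≅ Z^20.

∂_1: C_1 → C_0 is given by ∂[p,q] = [q] − [p].
The 10×30 boundary matrix has rank 9 and Smith normal form diag(1,1,1,1,1,1,1,1,1).

Boundary ∂_2: C_2 → C_1 acts by ∂[p,q,r] = [q,r] − [p,r] + [p,q]. For instance
  ∂[0,1,7] = [1,7] − [0,7] + [0,1],
  ∂[1,5,7] = [5,7] − [1,7] + [1,5].
The 30×20 boundary matrix has rank 20 and Smith normal form diag(1,1,1,1,1,1,1,1,1,1,1,1,1,1,1,1,1,1,1,2).

Reading off H_k = ker ∂_k / im ∂_{k+1}:

  H_2: rank ker ∂_2 − rank ∂_3 = (20 − 20) − 0 = 0, and there is no ∂_3, so H_2 ≅ 0.

(K is a triangulation of the Klein bottle.)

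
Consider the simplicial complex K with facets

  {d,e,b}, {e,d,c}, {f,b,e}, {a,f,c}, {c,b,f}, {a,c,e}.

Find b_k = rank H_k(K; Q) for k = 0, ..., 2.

b_0 = 1, b_1 = 1, b_2 = 0.

We work with the vertex ordering a < b < c < d < e < f. The simplices of K, each written with vertices in increasing order, are:

  0-simplices (6): a, b, c, d, e, f
  1-simplices (12): ac, ae, af, bc, bd, be, bf, cd, ce, cf, de, ef
  2-simplices (6): ace, acf, bcf, bde, bef, cde

giving chain groups C_0 ≅ Z^6, C_1 ≅ Z^12, C_2 ≅ Z^6.

Boundary ∂_1: C_1 → C_0 is given by ∂[p,q] = [q] − [p].
This gives a 6×12 integer matrix of rank 5; reducing to Smith normal form yields diagonal entries (1,1,1,1,1).

Boundary ∂_2: C_2 → C_1 acts by ∂[p,q,r] = [q,r] − [p,r] + [p,q]. For instance
  ∂ace = ce − ae + ac,
  ∂bcf = cf − bf + bc.
As a 12×6 matrix over Z this has rank 6, with invariant factors (1,1,1,1,1,1).

Now H_k = ker ∂_k / im ∂_{k+1}, so:

  H_0: rank C_0 − rank ∂_1 = 6 − 5 = 1, and the invariant factors of ∂_1 are all 1, so H_0 = Z.
  H_1: rank ker ∂_1 − rank ∂_2 = (12 − 5) − 6 = 1, and the invariant factors of ∂_2 are all 1, so H_1 = Z.
  H_2: rank ker ∂_2 − rank ∂_3 = (6 − 6) − 0 = 0, and there is no ∂_3, so H_2 = 0.

(K is a triangulation of the cylinder S^1 x I.)

Hence the Betti numbers are b_0 = 1, b_1 = 1, b_2 = 0.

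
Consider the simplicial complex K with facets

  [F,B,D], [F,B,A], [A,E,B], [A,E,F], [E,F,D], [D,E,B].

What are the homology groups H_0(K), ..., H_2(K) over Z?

Fix the vertex order A < B < D < E < F and write every simplex with vertices in increasing order. Then dim K = 2 and the simplices of K are:

  0-simplices (5): A, B, D, E, F
  1-simplices (9): AB, AE, AF, BD, BE, BF, DE, DF, EF
  2-simplices (6): ABE, ABF, AEF, BDE, BDF, DEF

giving chain groups C_0 ≅ Z^5, C_1 ≅ Z^9, C_2 ≅ Z^6.

∂_1: C_1 → C_0 is given by ∂[p,q] = [q] − [p]. For instance
  ∂BE = E − B.
The 5×9 boundary matrix has rank 4 and Smith normal form diag(1,1,1,1).

Boundary ∂_2: C_2 → C_1 maps a triangle to the signed sum of its edges. For instance
  ∂AEF = EF − AF + AE,
  ∂BDE = DE − BE + BD.
This gives a 9×6 integer matrix of rank 5; reducing to Smith normal form yields diagonal entries (1,1,1,1,1).

From H_k ≅ ker(∂_k) / im(∂_{k+1}) we obtain:

  H_0: rank C_0 − rank ∂_1 = 5 − 4 = 1, and the invariant factors of ∂_1 are all 1, so H_0 ≅ Z.
  H_1: rank ker ∂_1 − rank ∂_2 = (9 − 4) − 5 = 0, and the invariant factors of ∂_2 are all 1, so H_1 ≅ 0.
  H_2: rank ker ∂_2 − rank ∂_3 = (6 − 5) − 0 = 1, and there is no ∂_3, so H_2 ≅ Z.

As a check, the Euler characteristic is 5 − 9 + 6 = 2, which agrees with 1 − 0 + 1 = 2.

H_0 ≅ Z,  H_1 = 0,  H_2 ≅ Z.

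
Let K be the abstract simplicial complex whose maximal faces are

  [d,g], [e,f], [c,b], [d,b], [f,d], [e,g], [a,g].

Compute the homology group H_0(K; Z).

K has 7 vertices, 7 edges.
rank ∂_0 = 0, rank ∂_1 = 6 ⇒ b_0 = 7 − 0 − 6 = 1; all invariant factors of ∂_1 are 1 so no torsion. So H_0 ≅ Z.

H_0 ≅ Z.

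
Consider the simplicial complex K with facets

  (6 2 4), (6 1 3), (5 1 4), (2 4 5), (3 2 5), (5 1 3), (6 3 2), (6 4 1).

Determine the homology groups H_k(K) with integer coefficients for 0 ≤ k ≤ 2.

Take the total order 1 < 2 < 3 < 4 < 5 < 6 on the vertex set. Then K (dimension 2) consists of the simplices:

  0-simplices (6): [1], [2], [3], [4], [5], [6]
  1-simplices (12): [1,3], [1,4], [1,5], [1,6], [2,3], [2,4], [2,5], [2,6], [3,5], [3,6], [4,5], [4,6]
  2-simplices (8): [1,3,5], [1,3,6], [1,4,5], [1,4,6], [2,3,5], [2,3,6], [2,4,5], [2,4,6]

so the chain groups are C_0 ≅ Z^6, C_1 ≅ Z^12, C_2 ≅ Z^8.

The boundary map ∂_1: C_1 → C_0 is given by ∂[p,q] = [q] − [p]. For instance
  ∂[2,3] = [3] − [2].
As a 6×12 matrix over Z this has rank 5, with invariant factors (1,1,1,1,1).

The boundary map ∂_2: C_2 → C_1 maps a triangle to the signed sum of its edges. For instance
  ∂[1,3,5] = [3,5] − [1,5] + [1,3],
  ∂[2,3,5] = [3,5] − [2,5] + [2,3].
As a 12×8 matrix over Z this has rank 7, with invariant factors (1,1,1,1,1,1,1).

Now H_k = ker ∂_k / im ∂_{k+1}, so:

  H_0: rank C_0 − rank ∂_1 = 6 − 5 = 1, and the invariant factors of ∂_1 are all 1, so H_0 = Z.
  H_1: rank ker ∂_1 − rank ∂_2 = (12 − 5) − 7 = 0, and the invariant factors of ∂_2 are all 1, so H_1 = 0.
  H_2: rank ker ∂_2 − rank ∂_3 = (8 − 7) − 0 = 1, and there is no ∂_3, so H_2 = Z.

(K is a triangulation of the 2-sphere S^2.)

H_0 = Z,  H_1 = 0,  H_2 = Z.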